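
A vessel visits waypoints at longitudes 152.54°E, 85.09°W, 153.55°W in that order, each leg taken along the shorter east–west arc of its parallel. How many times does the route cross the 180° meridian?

Leg 1: +152.54° → -85.09°, shortest Δλ = 122.37° (east) — crosses 180°.
Leg 2: -85.09° → -153.55°, shortest Δλ = -68.46° (west) — does not cross 180°.
Total crossings: 1.

1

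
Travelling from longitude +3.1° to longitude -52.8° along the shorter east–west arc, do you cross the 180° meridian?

Signed shortest Δλ = ((-52.8 − 3.1 + 180) mod 360) − 180 = -55.9°.
Going west by 55.9° from +3.1° reaches -52.8° without touching 180°.

No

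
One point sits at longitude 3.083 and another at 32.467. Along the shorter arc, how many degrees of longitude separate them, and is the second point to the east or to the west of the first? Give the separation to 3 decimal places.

Raw difference: 32.467 − 3.083 = 29.384°.
Normalise into (−180°, 180°]: 29.384° stays 29.384°.
Positive ⇒ the second point lies to the east; separation 29.384°.

29.384° east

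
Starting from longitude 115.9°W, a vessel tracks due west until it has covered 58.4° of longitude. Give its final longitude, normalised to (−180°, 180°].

Start at -115.9°; shift −58.4° → -174.3°.
-174.3° already lies in (−180°, 180°].

174.3°W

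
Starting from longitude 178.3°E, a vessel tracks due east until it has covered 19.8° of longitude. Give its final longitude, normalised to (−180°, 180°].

Start at +178.3°; shift +19.8° → +198.1°.
+198.1° lies outside (−180°, 180°]; subtract 360° → -161.9°.

161.9°W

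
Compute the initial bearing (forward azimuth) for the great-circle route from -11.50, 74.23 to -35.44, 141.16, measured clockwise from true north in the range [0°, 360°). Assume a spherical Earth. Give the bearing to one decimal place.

Δλ = 141.16 − 74.23 = 66.93°.
θ = atan2( sin Δλ · cos φ₂ , cos φ₁ · sin φ₂ − sin φ₁ · cos φ₂ · cos Δλ )
  = atan2(0.74957, -0.50456) = 123.946° → normalised to [0°, 360°): 123.946°.

123.9°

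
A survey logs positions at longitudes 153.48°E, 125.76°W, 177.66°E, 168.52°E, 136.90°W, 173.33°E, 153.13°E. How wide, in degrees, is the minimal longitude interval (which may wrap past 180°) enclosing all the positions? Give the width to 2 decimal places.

81.11°

Sort the longitudes: -136.90°, -125.76°, +153.13°, +153.48°, +168.52°, +173.33°, +177.66°.
Eastward gaps between consecutive values (wrapping around): 11.14°, 278.89°, 0.35°, 15.04°, 4.81°, 4.33°, 45.44°.
Largest gap = 278.89° ⇒ minimal covering band is its complement: 360° − 278.89° = 81.11°.
Band runs from +153.13° eastward to -125.76°, crossing the antimeridian.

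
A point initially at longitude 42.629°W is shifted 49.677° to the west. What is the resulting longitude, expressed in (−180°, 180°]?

92.306°W

Start at -42.629°; shift −49.677° → -92.306°.
-92.306° already lies in (−180°, 180°].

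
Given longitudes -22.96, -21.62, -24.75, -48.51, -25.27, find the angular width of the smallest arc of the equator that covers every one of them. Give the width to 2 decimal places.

Sort the longitudes: -48.51°, -25.27°, -24.75°, -22.96°, -21.62°.
Eastward gaps between consecutive values (wrapping around): 23.24°, 0.52°, 1.79°, 1.34°, 333.11°.
Largest gap = 333.11° ⇒ minimal covering band is its complement: 360° − 333.11° = 26.89°.
Band runs from -48.51° eastward to -21.62°.

26.89°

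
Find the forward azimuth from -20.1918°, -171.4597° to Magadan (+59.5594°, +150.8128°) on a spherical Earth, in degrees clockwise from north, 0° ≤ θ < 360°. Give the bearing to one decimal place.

Δλ = 150.8128 − -171.4597 = 322.2725°; wrapped into (−180°, 180°]: -37.7275°.
θ = atan2( sin Δλ · cos φ₂ , cos φ₁ · sin φ₂ − sin φ₁ · cos φ₂ · cos Δλ )
  = atan2(-0.31002, 0.94748) = -18.118° → normalised to [0°, 360°): 341.882°.

341.9°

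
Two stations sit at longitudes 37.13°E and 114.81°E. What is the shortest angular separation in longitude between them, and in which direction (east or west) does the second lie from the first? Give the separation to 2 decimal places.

77.68° east

Raw difference: 114.81 − 37.13 = 77.68°.
Normalise into (−180°, 180°]: 77.68° stays 77.68°.
Positive ⇒ the second point lies to the east; separation 77.68°.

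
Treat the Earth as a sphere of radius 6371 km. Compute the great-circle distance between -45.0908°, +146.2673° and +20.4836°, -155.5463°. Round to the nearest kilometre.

9364 km

Δλ = -155.5463 − 146.2673 = -301.8136°; wrapped into (−180°, 180°]: 58.1864°.
Δφ = 20.4836 − -45.0908 = 65.5744°.
a = sin²(Δφ/2) + cos φ₁ · cos φ₂ · sin²(Δλ/2) = 0.449601.
c = 2·atan2(√a, √(1−a)) = 1.46983 rad → d = 6371·c ≈ 9364.27 km.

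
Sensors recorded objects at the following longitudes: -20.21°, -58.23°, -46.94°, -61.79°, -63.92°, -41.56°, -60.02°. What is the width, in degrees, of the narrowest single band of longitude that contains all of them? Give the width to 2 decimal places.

43.71°

Sort the longitudes: -63.92°, -61.79°, -60.02°, -58.23°, -46.94°, -41.56°, -20.21°.
Eastward gaps between consecutive values (wrapping around): 2.13°, 1.77°, 1.79°, 11.29°, 5.38°, 21.35°, 316.29°.
Largest gap = 316.29° ⇒ minimal covering band is its complement: 360° − 316.29° = 43.71°.
Band runs from -63.92° eastward to -20.21°.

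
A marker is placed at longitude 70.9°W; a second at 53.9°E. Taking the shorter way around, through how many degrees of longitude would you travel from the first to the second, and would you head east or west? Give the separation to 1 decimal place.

Raw difference: 53.9 − -70.9 = 124.8°.
Normalise into (−180°, 180°]: 124.8° stays 124.8°.
Positive ⇒ the second point lies to the east; separation 124.8°.

124.8° east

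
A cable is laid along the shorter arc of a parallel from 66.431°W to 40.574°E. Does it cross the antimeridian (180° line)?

Signed shortest Δλ = ((40.574 − -66.431 + 180) mod 360) − 180 = 107.005°.
Going east by 107.005° from -66.431° reaches +40.574° without touching 180°.

No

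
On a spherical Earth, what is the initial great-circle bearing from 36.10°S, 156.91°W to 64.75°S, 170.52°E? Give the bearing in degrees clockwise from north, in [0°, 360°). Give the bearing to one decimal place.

203.9°

Δλ = 170.52 − -156.91 = 327.43°; wrapped into (−180°, 180°]: -32.57°.
θ = atan2( sin Δλ · cos φ₂ , cos φ₁ · sin φ₂ − sin φ₁ · cos φ₂ · cos Δλ )
  = atan2(-0.22963, -0.51898) = -156.132° → normalised to [0°, 360°): 203.868°.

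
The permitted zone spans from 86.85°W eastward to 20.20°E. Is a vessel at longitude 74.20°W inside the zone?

Yes

Band width going east from -86.85° to +20.20°: ((20.20 − -86.85) mod 360) = 107.05°.
Offset of -74.20° east of the west edge: ((-74.20 − -86.85) mod 360) = 12.65°.
12.65° ≤ 107.05° ⇒ inside.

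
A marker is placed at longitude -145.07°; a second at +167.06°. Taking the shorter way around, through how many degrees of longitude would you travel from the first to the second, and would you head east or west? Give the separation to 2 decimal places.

47.87° west

Raw difference: 167.06 − -145.07 = 312.13°.
Normalise into (−180°, 180°]: 312.13° − 360° = -47.87°.
Negative ⇒ the second point lies to the west; separation 47.87°.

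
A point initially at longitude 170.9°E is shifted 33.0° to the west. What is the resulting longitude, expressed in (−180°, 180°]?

137.9°E

Start at +170.9°; shift −33.0° → +137.9°.
+137.9° already lies in (−180°, 180°].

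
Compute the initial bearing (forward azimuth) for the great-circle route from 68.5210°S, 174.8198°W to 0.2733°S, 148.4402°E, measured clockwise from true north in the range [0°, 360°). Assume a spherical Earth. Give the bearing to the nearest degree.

Δλ = 148.4402 − -174.8198 = 323.2600°; wrapped into (−180°, 180°]: -36.7400°.
θ = atan2( sin Δλ · cos φ₂ , cos φ₁ · sin φ₂ − sin φ₁ · cos φ₂ · cos Δλ )
  = atan2(-0.59818, 0.74395) = -38.801° → normalised to [0°, 360°): 321.199°.

321°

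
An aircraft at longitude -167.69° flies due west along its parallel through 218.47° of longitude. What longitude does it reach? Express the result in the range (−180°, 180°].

-26.16°

Start at -167.69°; shift −218.47° → -386.16°.
-386.16° lies outside (−180°, 180°]; add 360° → -26.16°.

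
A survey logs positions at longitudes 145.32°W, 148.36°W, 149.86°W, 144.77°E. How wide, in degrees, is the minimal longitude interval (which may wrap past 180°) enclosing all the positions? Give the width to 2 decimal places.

Sort the longitudes: -149.86°, -148.36°, -145.32°, +144.77°.
Eastward gaps between consecutive values (wrapping around): 1.50°, 3.04°, 290.09°, 65.37°.
Largest gap = 290.09° ⇒ minimal covering band is its complement: 360° − 290.09° = 69.91°.
Band runs from +144.77° eastward to -145.32°, crossing the antimeridian.

69.91°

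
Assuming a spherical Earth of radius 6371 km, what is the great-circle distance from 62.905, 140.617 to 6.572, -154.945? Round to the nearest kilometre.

8086 km

Δλ = -154.945 − 140.617 = -295.562°; wrapped into (−180°, 180°]: 64.438°.
Δφ = 6.572 − 62.905 = -56.333°.
a = sin²(Δφ/2) + cos φ₁ · cos φ₂ · sin²(Δλ/2) = 0.351436.
c = 2·atan2(√a, √(1−a)) = 1.26911 rad → d = 6371·c ≈ 8085.52 km.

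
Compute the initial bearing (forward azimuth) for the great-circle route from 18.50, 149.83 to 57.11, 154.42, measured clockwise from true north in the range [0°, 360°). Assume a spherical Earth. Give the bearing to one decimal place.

Δλ = 154.42 − 149.83 = 4.59°.
θ = atan2( sin Δλ · cos φ₂ , cos φ₁ · sin φ₂ − sin φ₁ · cos φ₂ · cos Δλ )
  = atan2(0.04346, 0.62457) = 3.980° → normalised to [0°, 360°): 3.980°.

4.0°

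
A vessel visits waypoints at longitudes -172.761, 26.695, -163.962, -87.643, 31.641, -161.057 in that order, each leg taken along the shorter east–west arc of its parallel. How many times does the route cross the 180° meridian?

3

Leg 1: -172.761° → +26.695°, shortest Δλ = -160.544° (west) — crosses 180°.
Leg 2: +26.695° → -163.962°, shortest Δλ = 169.343° (east) — crosses 180°.
Leg 3: -163.962° → -87.643°, shortest Δλ = 76.319° (east) — does not cross 180°.
Leg 4: -87.643° → +31.641°, shortest Δλ = 119.284° (east) — does not cross 180°.
Leg 5: +31.641° → -161.057°, shortest Δλ = 167.302° (east) — crosses 180°.
Total crossings: 3.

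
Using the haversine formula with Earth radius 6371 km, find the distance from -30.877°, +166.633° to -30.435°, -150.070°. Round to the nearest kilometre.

4115 km

Δλ = -150.070 − 166.633 = -316.703°; wrapped into (−180°, 180°]: 43.297°.
Δφ = -30.435 − -30.877 = 0.442°.
a = sin²(Δφ/2) + cos φ₁ · cos φ₂ · sin²(Δλ/2) = 0.100726.
c = 2·atan2(√a, √(1−a)) = 0.64592 rad → d = 6371·c ≈ 4115.15 km.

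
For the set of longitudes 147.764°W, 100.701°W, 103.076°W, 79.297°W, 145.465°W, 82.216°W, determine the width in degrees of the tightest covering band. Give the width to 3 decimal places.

68.467°

Sort the longitudes: -147.764°, -145.465°, -103.076°, -100.701°, -82.216°, -79.297°.
Eastward gaps between consecutive values (wrapping around): 2.299°, 42.389°, 2.375°, 18.485°, 2.919°, 291.533°.
Largest gap = 291.533° ⇒ minimal covering band is its complement: 360° − 291.533° = 68.467°.
Band runs from -147.764° eastward to -79.297°.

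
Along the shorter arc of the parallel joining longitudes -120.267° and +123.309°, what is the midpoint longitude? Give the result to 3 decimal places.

-178.479°

Signed shortest Δλ from -120.267° to +123.309° is -116.424°.
Midpoint longitude = -120.267° + (-116.424°)/2 = -120.267° − 58.212° = -178.479°.
(The naïve average (-120.267 + +123.309)/2 = 1.521° is on the wrong side of the globe.)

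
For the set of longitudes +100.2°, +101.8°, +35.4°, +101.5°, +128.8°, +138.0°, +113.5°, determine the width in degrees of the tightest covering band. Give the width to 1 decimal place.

Sort the longitudes: +35.4°, +100.2°, +101.5°, +101.8°, +113.5°, +128.8°, +138.0°.
Eastward gaps between consecutive values (wrapping around): 64.8°, 1.3°, 0.3°, 11.7°, 15.3°, 9.2°, 257.4°.
Largest gap = 257.4° ⇒ minimal covering band is its complement: 360° − 257.4° = 102.6°.
Band runs from +35.4° eastward to +138.0°.

102.6°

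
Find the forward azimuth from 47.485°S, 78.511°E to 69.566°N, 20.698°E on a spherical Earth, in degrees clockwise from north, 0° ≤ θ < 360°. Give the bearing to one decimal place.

Δλ = 20.698 − 78.511 = -57.813°.
θ = atan2( sin Δλ · cos φ₂ , cos φ₁ · sin φ₂ − sin φ₁ · cos φ₂ · cos Δλ )
  = atan2(-0.29547, 0.77034) = -20.985° → normalised to [0°, 360°): 339.015°.

339.0°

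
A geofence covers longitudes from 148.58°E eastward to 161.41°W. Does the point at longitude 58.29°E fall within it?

Band width going east from +148.58° to -161.41°: ((-161.41 − 148.58) mod 360) = 50.01°.
Offset of +58.29° east of the west edge: ((58.29 − 148.58) mod 360) = 269.71°.
269.71° > 50.01° ⇒ outside.

No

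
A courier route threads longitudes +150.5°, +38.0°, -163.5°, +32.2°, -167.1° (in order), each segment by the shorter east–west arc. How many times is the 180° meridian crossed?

Leg 1: +150.5° → +38.0°, shortest Δλ = -112.5° (west) — does not cross 180°.
Leg 2: +38.0° → -163.5°, shortest Δλ = 158.5° (east) — crosses 180°.
Leg 3: -163.5° → +32.2°, shortest Δλ = -164.3° (west) — crosses 180°.
Leg 4: +32.2° → -167.1°, shortest Δλ = 160.7° (east) — crosses 180°.
Total crossings: 3.

3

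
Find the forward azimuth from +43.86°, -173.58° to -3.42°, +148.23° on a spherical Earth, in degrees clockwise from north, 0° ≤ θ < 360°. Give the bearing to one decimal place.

226.5°

Δλ = 148.23 − -173.58 = 321.81°; wrapped into (−180°, 180°]: -38.19°.
θ = atan2( sin Δλ · cos φ₂ , cos φ₁ · sin φ₂ − sin φ₁ · cos φ₂ · cos Δλ )
  = atan2(-0.61717, -0.58664) = -133.547° → normalised to [0°, 360°): 226.453°.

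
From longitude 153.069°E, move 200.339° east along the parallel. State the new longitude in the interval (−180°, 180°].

Start at +153.069°; shift +200.339° → +353.408°.
+353.408° lies outside (−180°, 180°]; subtract 360° → -6.592°.

6.592°W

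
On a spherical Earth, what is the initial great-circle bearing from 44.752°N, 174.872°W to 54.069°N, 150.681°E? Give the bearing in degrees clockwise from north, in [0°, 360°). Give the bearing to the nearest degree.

305°

Δλ = 150.681 − -174.872 = 325.553°; wrapped into (−180°, 180°]: -34.447°.
θ = atan2( sin Δλ · cos φ₂ , cos φ₁ · sin φ₂ − sin φ₁ · cos φ₂ · cos Δλ )
  = atan2(-0.33193, 0.23434) = -54.778° → normalised to [0°, 360°): 305.222°.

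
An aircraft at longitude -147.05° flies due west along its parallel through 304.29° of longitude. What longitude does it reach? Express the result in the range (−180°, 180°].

-91.34°

Start at -147.05°; shift −304.29° → -451.34°.
-451.34° lies outside (−180°, 180°]; add 360° → -91.34°.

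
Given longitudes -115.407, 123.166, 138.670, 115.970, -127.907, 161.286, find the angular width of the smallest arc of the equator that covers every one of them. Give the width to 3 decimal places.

128.623°

Sort the longitudes: -127.907°, -115.407°, +115.970°, +123.166°, +138.670°, +161.286°.
Eastward gaps between consecutive values (wrapping around): 12.500°, 231.377°, 7.196°, 15.504°, 22.616°, 70.807°.
Largest gap = 231.377° ⇒ minimal covering band is its complement: 360° − 231.377° = 128.623°.
Band runs from +115.970° eastward to -115.407°, crossing the antimeridian.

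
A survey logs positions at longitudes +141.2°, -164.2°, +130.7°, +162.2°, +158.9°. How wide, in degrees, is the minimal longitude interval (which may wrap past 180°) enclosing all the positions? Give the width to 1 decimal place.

Sort the longitudes: -164.2°, +130.7°, +141.2°, +158.9°, +162.2°.
Eastward gaps between consecutive values (wrapping around): 294.9°, 10.5°, 17.7°, 3.3°, 33.6°.
Largest gap = 294.9° ⇒ minimal covering band is its complement: 360° − 294.9° = 65.1°.
Band runs from +130.7° eastward to -164.2°, crossing the antimeridian.

65.1°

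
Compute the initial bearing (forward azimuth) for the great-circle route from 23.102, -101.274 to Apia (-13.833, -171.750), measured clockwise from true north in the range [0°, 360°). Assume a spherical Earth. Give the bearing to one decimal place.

Δλ = -171.750 − -101.274 = -70.476°.
θ = atan2( sin Δλ · cos φ₂ , cos φ₁ · sin φ₂ − sin φ₁ · cos φ₂ · cos Δλ )
  = atan2(-0.91517, -0.34725) = -110.779° → normalised to [0°, 360°): 249.221°.

249.2°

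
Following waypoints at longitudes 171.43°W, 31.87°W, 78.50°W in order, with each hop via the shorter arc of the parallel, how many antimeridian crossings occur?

Leg 1: -171.43° → -31.87°, shortest Δλ = 139.56° (east) — does not cross 180°.
Leg 2: -31.87° → -78.50°, shortest Δλ = -46.63° (west) — does not cross 180°.
Total crossings: 0.

0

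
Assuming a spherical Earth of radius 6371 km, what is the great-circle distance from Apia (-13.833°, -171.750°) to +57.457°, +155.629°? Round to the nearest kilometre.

8474 km

Δλ = 155.629 − -171.750 = 327.379°; wrapped into (−180°, 180°]: -32.621°.
Δφ = 57.457 − -13.833 = 71.290°.
a = sin²(Δφ/2) + cos φ₁ · cos φ₂ · sin²(Δλ/2) = 0.380808.
c = 2·atan2(√a, √(1−a)) = 1.33010 rad → d = 6371·c ≈ 8474.04 km.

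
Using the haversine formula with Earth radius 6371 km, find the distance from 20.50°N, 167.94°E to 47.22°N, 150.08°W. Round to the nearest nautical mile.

2589 nmi

Δλ = -150.08 − 167.94 = -318.02°; wrapped into (−180°, 180°]: 41.98°.
Δφ = 47.22 − 20.50 = 26.72°.
a = sin²(Δφ/2) + cos φ₁ · cos φ₂ · sin²(Δλ/2) = 0.135021.
c = 2·atan2(√a, √(1−a)) = 0.75254 rad → d = 6371·c ≈ 4794.40 km ≈ 2588.77 nmi.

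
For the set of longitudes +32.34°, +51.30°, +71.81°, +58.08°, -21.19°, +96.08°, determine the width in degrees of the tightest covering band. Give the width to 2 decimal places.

117.27°

Sort the longitudes: -21.19°, +32.34°, +51.30°, +58.08°, +71.81°, +96.08°.
Eastward gaps between consecutive values (wrapping around): 53.53°, 18.96°, 6.78°, 13.73°, 24.27°, 242.73°.
Largest gap = 242.73° ⇒ minimal covering band is its complement: 360° − 242.73° = 117.27°.
Band runs from -21.19° eastward to +96.08°.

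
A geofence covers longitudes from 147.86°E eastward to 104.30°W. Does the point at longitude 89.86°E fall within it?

No

Band width going east from +147.86° to -104.30°: ((-104.30 − 147.86) mod 360) = 107.84°.
Offset of +89.86° east of the west edge: ((89.86 − 147.86) mod 360) = 302.00°.
302.00° > 107.84° ⇒ outside.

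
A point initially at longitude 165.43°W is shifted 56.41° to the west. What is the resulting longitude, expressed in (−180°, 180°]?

Start at -165.43°; shift −56.41° → -221.84°.
-221.84° lies outside (−180°, 180°]; add 360° → +138.16°.

138.16°E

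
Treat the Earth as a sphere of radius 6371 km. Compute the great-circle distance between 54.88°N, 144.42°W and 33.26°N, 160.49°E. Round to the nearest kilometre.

Δλ = 160.49 − -144.42 = 304.91°; wrapped into (−180°, 180°]: -55.09°.
Δφ = 33.26 − 54.88 = -21.62°.
a = sin²(Δφ/2) + cos φ₁ · cos φ₂ · sin²(Δλ/2) = 0.138052.
c = 2·atan2(√a, √(1−a)) = 0.76136 rad → d = 6371·c ≈ 4850.64 km.

4851 km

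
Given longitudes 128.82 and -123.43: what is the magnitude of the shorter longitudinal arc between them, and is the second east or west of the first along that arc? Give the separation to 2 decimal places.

107.75° east

Raw difference: -123.43 − 128.82 = -252.25°.
Normalise into (−180°, 180°]: -252.25° + 360° = 107.75°.
Positive ⇒ the second point lies to the east; separation 107.75°.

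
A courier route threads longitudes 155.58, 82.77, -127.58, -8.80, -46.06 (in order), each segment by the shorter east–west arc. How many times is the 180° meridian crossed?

Leg 1: +155.58° → +82.77°, shortest Δλ = -72.81° (west) — does not cross 180°.
Leg 2: +82.77° → -127.58°, shortest Δλ = 149.65° (east) — crosses 180°.
Leg 3: -127.58° → -8.80°, shortest Δλ = 118.78° (east) — does not cross 180°.
Leg 4: -8.80° → -46.06°, shortest Δλ = -37.26° (west) — does not cross 180°.
Total crossings: 1.

1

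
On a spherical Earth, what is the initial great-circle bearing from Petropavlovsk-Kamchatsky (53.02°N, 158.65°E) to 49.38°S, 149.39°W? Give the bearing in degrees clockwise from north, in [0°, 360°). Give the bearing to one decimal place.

146.6°

Δλ = -149.39 − 158.65 = -308.04°; wrapped into (−180°, 180°]: 51.96°.
θ = atan2( sin Δλ · cos φ₂ , cos φ₁ · sin φ₂ − sin φ₁ · cos φ₂ · cos Δλ )
  = atan2(0.51275, -0.77707) = 146.581° → normalised to [0°, 360°): 146.581°.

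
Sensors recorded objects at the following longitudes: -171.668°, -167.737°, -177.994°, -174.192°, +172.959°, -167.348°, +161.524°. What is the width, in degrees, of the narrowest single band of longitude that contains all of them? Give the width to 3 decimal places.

31.128°

Sort the longitudes: -177.994°, -174.192°, -171.668°, -167.737°, -167.348°, +161.524°, +172.959°.
Eastward gaps between consecutive values (wrapping around): 3.802°, 2.524°, 3.931°, 0.389°, 328.872°, 11.435°, 9.047°.
Largest gap = 328.872° ⇒ minimal covering band is its complement: 360° − 328.872° = 31.128°.
Band runs from +161.524° eastward to -167.348°, crossing the antimeridian.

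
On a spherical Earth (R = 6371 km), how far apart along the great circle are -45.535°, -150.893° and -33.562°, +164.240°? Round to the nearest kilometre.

4011 km

Δλ = 164.240 − -150.893 = 315.133°; wrapped into (−180°, 180°]: -44.867°.
Δφ = -33.562 − -45.535 = 11.973°.
a = sin²(Δφ/2) + cos φ₁ · cos φ₂ · sin²(Δλ/2) = 0.095879.
c = 2·atan2(√a, √(1−a)) = 0.62964 rad → d = 6371·c ≈ 4011.41 km.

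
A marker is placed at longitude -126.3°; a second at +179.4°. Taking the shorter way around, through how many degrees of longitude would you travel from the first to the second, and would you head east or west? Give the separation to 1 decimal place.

Raw difference: 179.4 − -126.3 = 305.7°.
Normalise into (−180°, 180°]: 305.7° − 360° = -54.3°.
Negative ⇒ the second point lies to the west; separation 54.3°.

54.3° west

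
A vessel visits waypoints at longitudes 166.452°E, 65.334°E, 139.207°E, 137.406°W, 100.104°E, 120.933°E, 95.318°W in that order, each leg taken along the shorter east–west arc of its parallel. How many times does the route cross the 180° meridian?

Leg 1: +166.452° → +65.334°, shortest Δλ = -101.118° (west) — does not cross 180°.
Leg 2: +65.334° → +139.207°, shortest Δλ = 73.873° (east) — does not cross 180°.
Leg 3: +139.207° → -137.406°, shortest Δλ = 83.387° (east) — crosses 180°.
Leg 4: -137.406° → +100.104°, shortest Δλ = -122.49° (west) — crosses 180°.
Leg 5: +100.104° → +120.933°, shortest Δλ = 20.829° (east) — does not cross 180°.
Leg 6: +120.933° → -95.318°, shortest Δλ = 143.749° (east) — crosses 180°.
Total crossings: 3.

3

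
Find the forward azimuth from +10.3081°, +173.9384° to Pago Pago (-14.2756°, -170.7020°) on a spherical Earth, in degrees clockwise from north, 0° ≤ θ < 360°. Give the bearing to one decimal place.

147.9°

Δλ = -170.7020 − 173.9384 = -344.6404°; wrapped into (−180°, 180°]: 15.3596°.
θ = atan2( sin Δλ · cos φ₂ , cos φ₁ · sin φ₂ − sin φ₁ · cos φ₂ · cos Δλ )
  = atan2(0.25670, -0.40983) = 147.939° → normalised to [0°, 360°): 147.939°.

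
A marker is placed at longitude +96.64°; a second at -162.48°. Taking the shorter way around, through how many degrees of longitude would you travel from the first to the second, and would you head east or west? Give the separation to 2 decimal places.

100.88° east

Raw difference: -162.48 − 96.64 = -259.12°.
Normalise into (−180°, 180°]: -259.12° + 360° = 100.88°.
Positive ⇒ the second point lies to the east; separation 100.88°.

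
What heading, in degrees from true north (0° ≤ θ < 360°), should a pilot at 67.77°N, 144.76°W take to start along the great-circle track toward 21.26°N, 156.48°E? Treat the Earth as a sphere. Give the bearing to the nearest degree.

249°

Δλ = 156.48 − -144.76 = 301.24°; wrapped into (−180°, 180°]: -58.76°.
θ = atan2( sin Δλ · cos φ₂ , cos φ₁ · sin φ₂ − sin φ₁ · cos φ₂ · cos Δλ )
  = atan2(-0.79681, -0.31022) = -111.272° → normalised to [0°, 360°): 248.728°.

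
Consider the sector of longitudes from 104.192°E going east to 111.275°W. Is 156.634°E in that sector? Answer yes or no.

Band width going east from +104.192° to -111.275°: ((-111.275 − 104.192) mod 360) = 144.533°.
Offset of +156.634° east of the west edge: ((156.634 − 104.192) mod 360) = 52.442°.
52.442° ≤ 144.533° ⇒ inside.

Yes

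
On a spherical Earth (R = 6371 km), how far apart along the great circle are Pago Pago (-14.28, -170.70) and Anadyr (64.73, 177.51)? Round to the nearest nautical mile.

Δλ = 177.51 − -170.70 = 348.21°; wrapped into (−180°, 180°]: -11.79°.
Δφ = 64.73 − -14.28 = 79.01°.
a = sin²(Δφ/2) + cos φ₁ · cos φ₂ · sin²(Δλ/2) = 0.409045.
c = 2·atan2(√a, √(1−a)) = 1.38787 rad → d = 6371·c ≈ 8842.11 km ≈ 4774.36 nmi.

4774 nmi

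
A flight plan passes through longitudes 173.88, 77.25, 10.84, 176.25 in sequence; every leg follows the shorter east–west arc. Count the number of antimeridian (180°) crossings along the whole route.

Leg 1: +173.88° → +77.25°, shortest Δλ = -96.63° (west) — does not cross 180°.
Leg 2: +77.25° → +10.84°, shortest Δλ = -66.41° (west) — does not cross 180°.
Leg 3: +10.84° → +176.25°, shortest Δλ = 165.41° (east) — does not cross 180°.
Total crossings: 0.

0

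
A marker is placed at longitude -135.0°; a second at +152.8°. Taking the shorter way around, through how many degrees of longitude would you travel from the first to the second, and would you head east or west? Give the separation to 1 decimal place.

72.2° west

Raw difference: 152.8 − -135.0 = 287.8°.
Normalise into (−180°, 180°]: 287.8° − 360° = -72.2°.
Negative ⇒ the second point lies to the west; separation 72.2°.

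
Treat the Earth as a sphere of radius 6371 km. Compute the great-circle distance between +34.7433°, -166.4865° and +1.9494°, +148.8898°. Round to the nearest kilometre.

Δλ = 148.8898 − -166.4865 = 315.3763°; wrapped into (−180°, 180°]: -44.6237°.
Δφ = 1.9494 − 34.7433 = -32.7939°.
a = sin²(Δφ/2) + cos φ₁ · cos φ₂ · sin²(Δλ/2) = 0.198055.
c = 2·atan2(√a, √(1−a)) = 0.92242 rad → d = 6371·c ≈ 5876.76 km.

5877 km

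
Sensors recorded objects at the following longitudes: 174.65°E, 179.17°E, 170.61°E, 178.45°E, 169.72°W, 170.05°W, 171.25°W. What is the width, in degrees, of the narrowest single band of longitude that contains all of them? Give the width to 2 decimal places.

Sort the longitudes: -171.25°, -170.05°, -169.72°, +170.61°, +174.65°, +178.45°, +179.17°.
Eastward gaps between consecutive values (wrapping around): 1.20°, 0.33°, 340.33°, 4.04°, 3.80°, 0.72°, 9.58°.
Largest gap = 340.33° ⇒ minimal covering band is its complement: 360° − 340.33° = 19.67°.
Band runs from +170.61° eastward to -169.72°, crossing the antimeridian.

19.67°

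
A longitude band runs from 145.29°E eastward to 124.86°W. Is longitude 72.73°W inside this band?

No

Band width going east from +145.29° to -124.86°: ((-124.86 − 145.29) mod 360) = 89.85°.
Offset of -72.73° east of the west edge: ((-72.73 − 145.29) mod 360) = 141.98°.
141.98° > 89.85° ⇒ outside.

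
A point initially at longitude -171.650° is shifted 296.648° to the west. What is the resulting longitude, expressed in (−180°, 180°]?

-108.298°

Start at -171.650°; shift −296.648° → -468.298°.
-468.298° lies outside (−180°, 180°]; add 360° → -108.298°.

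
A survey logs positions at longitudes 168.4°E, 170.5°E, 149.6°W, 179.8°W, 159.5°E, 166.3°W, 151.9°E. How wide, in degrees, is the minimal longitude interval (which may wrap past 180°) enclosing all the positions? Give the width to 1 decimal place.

Sort the longitudes: -179.8°, -166.3°, -149.6°, +151.9°, +159.5°, +168.4°, +170.5°.
Eastward gaps between consecutive values (wrapping around): 13.5°, 16.7°, 301.5°, 7.6°, 8.9°, 2.1°, 9.7°.
Largest gap = 301.5° ⇒ minimal covering band is its complement: 360° − 301.5° = 58.5°.
Band runs from +151.9° eastward to -149.6°, crossing the antimeridian.

58.5°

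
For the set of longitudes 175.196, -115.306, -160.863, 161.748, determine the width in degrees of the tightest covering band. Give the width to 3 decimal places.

82.946°

Sort the longitudes: -160.863°, -115.306°, +161.748°, +175.196°.
Eastward gaps between consecutive values (wrapping around): 45.557°, 277.054°, 13.448°, 23.941°.
Largest gap = 277.054° ⇒ minimal covering band is its complement: 360° − 277.054° = 82.946°.
Band runs from +161.748° eastward to -115.306°, crossing the antimeridian.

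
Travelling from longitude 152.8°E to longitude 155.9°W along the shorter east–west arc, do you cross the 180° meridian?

Yes

Naïve |-155.9 − 152.8| = 308.7° > 180°, so the shorter arc goes the other way round — across 180°.
Signed shortest Δλ = ((-155.9 − 152.8 + 180) mod 360) − 180 = 51.3°.
Going east by 51.3° from +152.8° passes through 180° before reaching -155.9°.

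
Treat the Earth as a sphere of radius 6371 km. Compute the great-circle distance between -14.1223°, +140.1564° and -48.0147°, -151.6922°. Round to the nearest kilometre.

Δλ = -151.6922 − 140.1564 = -291.8486°; wrapped into (−180°, 180°]: 68.1514°.
Δφ = -48.0147 − -14.1223 = -33.8924°.
a = sin²(Δφ/2) + cos φ₁ · cos φ₂ · sin²(Δλ/2) = 0.288605.
c = 2·atan2(√a, √(1−a)) = 1.13428 rad → d = 6371·c ≈ 7226.47 km.

7226 km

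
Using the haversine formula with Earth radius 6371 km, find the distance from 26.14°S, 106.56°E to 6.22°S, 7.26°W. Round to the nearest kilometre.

12034 km

Δλ = -7.26 − 106.56 = -113.82°.
Δφ = -6.22 − -26.14 = 19.92°.
a = sin²(Δφ/2) + cos φ₁ · cos φ₂ · sin²(Δλ/2) = 0.656345.
c = 2·atan2(√a, √(1−a)) = 1.88882 rad → d = 6371·c ≈ 12033.67 km.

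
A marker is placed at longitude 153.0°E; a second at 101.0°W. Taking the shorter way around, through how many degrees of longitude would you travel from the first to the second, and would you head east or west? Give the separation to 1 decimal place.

106.0° east

Raw difference: -101.0 − 153.0 = -254.0°.
Normalise into (−180°, 180°]: -254.0° + 360° = 106.0°.
Positive ⇒ the second point lies to the east; separation 106.0°.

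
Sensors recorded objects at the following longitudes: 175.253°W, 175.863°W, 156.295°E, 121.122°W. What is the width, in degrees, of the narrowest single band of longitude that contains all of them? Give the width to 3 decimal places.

Sort the longitudes: -175.863°, -175.253°, -121.122°, +156.295°.
Eastward gaps between consecutive values (wrapping around): 0.610°, 54.131°, 277.417°, 27.842°.
Largest gap = 277.417° ⇒ minimal covering band is its complement: 360° − 277.417° = 82.583°.
Band runs from +156.295° eastward to -121.122°, crossing the antimeridian.

82.583°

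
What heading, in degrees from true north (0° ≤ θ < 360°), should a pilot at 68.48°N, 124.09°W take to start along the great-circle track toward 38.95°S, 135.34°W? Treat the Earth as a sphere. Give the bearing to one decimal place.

Δλ = -135.34 − -124.09 = -11.25°.
θ = atan2( sin Δλ · cos φ₂ , cos φ₁ · sin φ₂ − sin φ₁ · cos φ₂ · cos Δλ )
  = atan2(-0.15172, -0.94018) = -170.833° → normalised to [0°, 360°): 189.167°.

189.2°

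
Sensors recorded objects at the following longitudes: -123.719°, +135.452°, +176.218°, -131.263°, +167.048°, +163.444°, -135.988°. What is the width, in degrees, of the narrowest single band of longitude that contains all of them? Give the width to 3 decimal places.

100.829°

Sort the longitudes: -135.988°, -131.263°, -123.719°, +135.452°, +163.444°, +167.048°, +176.218°.
Eastward gaps between consecutive values (wrapping around): 4.725°, 7.544°, 259.171°, 27.992°, 3.604°, 9.170°, 47.794°.
Largest gap = 259.171° ⇒ minimal covering band is its complement: 360° − 259.171° = 100.829°.
Band runs from +135.452° eastward to -123.719°, crossing the antimeridian.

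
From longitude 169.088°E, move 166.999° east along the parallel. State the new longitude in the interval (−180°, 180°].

23.913°W

Start at +169.088°; shift +166.999° → +336.087°.
+336.087° lies outside (−180°, 180°]; subtract 360° → -23.913°.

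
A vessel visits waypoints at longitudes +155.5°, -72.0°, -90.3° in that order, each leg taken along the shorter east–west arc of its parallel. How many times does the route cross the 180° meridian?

1

Leg 1: +155.5° → -72.0°, shortest Δλ = 132.5° (east) — crosses 180°.
Leg 2: -72.0° → -90.3°, shortest Δλ = -18.3° (west) — does not cross 180°.
Total crossings: 1.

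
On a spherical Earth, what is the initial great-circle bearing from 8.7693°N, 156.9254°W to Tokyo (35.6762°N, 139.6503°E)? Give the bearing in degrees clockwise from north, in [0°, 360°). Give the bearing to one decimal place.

305.6°

Δλ = 139.6503 − -156.9254 = 296.5757°; wrapped into (−180°, 180°]: -63.4243°.
θ = atan2( sin Δλ · cos φ₂ , cos φ₁ · sin φ₂ − sin φ₁ · cos φ₂ · cos Δλ )
  = atan2(-0.72650, 0.52098) = -54.355° → normalised to [0°, 360°): 305.645°.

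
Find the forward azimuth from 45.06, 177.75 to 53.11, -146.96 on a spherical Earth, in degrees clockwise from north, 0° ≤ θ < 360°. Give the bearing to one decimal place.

Δλ = -146.96 − 177.75 = -324.71°; wrapped into (−180°, 180°]: 35.29°.
θ = atan2( sin Δλ · cos φ₂ , cos φ₁ · sin φ₂ − sin φ₁ · cos φ₂ · cos Δλ )
  = atan2(0.34679, 0.21812) = 57.832° → normalised to [0°, 360°): 57.832°.

57.8°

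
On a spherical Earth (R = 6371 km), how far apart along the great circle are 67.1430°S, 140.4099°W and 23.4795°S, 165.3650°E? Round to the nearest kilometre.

Δλ = 165.3650 − -140.4099 = 305.7749°; wrapped into (−180°, 180°]: -54.2251°.
Δφ = -23.4795 − -67.1430 = 43.6635°.
a = sin²(Δφ/2) + cos φ₁ · cos φ₂ · sin²(Δλ/2) = 0.212294.
c = 2·atan2(√a, √(1−a)) = 0.95769 rad → d = 6371·c ≈ 6101.43 km.

6101 km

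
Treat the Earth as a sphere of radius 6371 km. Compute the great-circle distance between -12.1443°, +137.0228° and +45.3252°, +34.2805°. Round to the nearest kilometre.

11957 km

Δλ = 34.2805 − 137.0228 = -102.7423°.
Δφ = 45.3252 − -12.1443 = 57.4695°.
a = sin²(Δφ/2) + cos φ₁ · cos φ₂ · sin²(Δλ/2) = 0.650602.
c = 2·atan2(√a, √(1−a)) = 1.87675 rad → d = 6371·c ≈ 11956.79 km.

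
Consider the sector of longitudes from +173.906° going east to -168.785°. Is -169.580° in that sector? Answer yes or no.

Yes

Band width going east from +173.906° to -168.785°: ((-168.785 − 173.906) mod 360) = 17.309°.
Offset of -169.580° east of the west edge: ((-169.580 − 173.906) mod 360) = 16.514°.
16.514° ≤ 17.309° ⇒ inside.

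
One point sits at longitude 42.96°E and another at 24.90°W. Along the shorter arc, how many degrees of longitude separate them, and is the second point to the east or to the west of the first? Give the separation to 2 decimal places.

Raw difference: -24.90 − 42.96 = -67.86°.
Normalise into (−180°, 180°]: -67.86° stays -67.86°.
Negative ⇒ the second point lies to the west; separation 67.86°.

67.86° west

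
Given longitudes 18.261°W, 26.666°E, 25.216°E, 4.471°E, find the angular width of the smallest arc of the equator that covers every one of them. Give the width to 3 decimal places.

Sort the longitudes: -18.261°, +4.471°, +25.216°, +26.666°.
Eastward gaps between consecutive values (wrapping around): 22.732°, 20.745°, 1.450°, 315.073°.
Largest gap = 315.073° ⇒ minimal covering band is its complement: 360° − 315.073° = 44.927°.
Band runs from -18.261° eastward to +26.666°.

44.927°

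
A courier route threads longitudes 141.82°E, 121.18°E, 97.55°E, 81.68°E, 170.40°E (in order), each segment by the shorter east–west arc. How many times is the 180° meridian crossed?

0

Leg 1: +141.82° → +121.18°, shortest Δλ = -20.64° (west) — does not cross 180°.
Leg 2: +121.18° → +97.55°, shortest Δλ = -23.63° (west) — does not cross 180°.
Leg 3: +97.55° → +81.68°, shortest Δλ = -15.87° (west) — does not cross 180°.
Leg 4: +81.68° → +170.40°, shortest Δλ = 88.72° (east) — does not cross 180°.
Total crossings: 0.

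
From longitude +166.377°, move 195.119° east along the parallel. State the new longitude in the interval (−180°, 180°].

+1.496°

Start at +166.377°; shift +195.119° → +361.496°.
+361.496° lies outside (−180°, 180°]; subtract 360° → +1.496°.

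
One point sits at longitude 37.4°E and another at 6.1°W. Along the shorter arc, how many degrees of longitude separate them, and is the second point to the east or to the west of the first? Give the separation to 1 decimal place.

43.5° west

Raw difference: -6.1 − 37.4 = -43.5°.
Normalise into (−180°, 180°]: -43.5° stays -43.5°.
Negative ⇒ the second point lies to the west; separation 43.5°.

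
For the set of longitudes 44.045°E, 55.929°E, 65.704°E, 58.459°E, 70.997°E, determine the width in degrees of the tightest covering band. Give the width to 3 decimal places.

26.952°

Sort the longitudes: +44.045°, +55.929°, +58.459°, +65.704°, +70.997°.
Eastward gaps between consecutive values (wrapping around): 11.884°, 2.530°, 7.245°, 5.293°, 333.048°.
Largest gap = 333.048° ⇒ minimal covering band is its complement: 360° − 333.048° = 26.952°.
Band runs from +44.045° eastward to +70.997°.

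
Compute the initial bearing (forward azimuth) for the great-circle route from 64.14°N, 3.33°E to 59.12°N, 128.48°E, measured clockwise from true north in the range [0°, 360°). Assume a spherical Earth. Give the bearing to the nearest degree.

Δλ = 128.48 − 3.33 = 125.15°.
θ = atan2( sin Δλ · cos φ₂ , cos φ₁ · sin φ₂ − sin φ₁ · cos φ₂ · cos Δλ )
  = atan2(0.41965, 0.64024) = 33.243° → normalised to [0°, 360°): 33.243°.

33°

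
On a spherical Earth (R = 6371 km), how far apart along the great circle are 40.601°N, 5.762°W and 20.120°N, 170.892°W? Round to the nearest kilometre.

Δλ = -170.892 − -5.762 = -165.130°.
Δφ = 20.120 − 40.601 = -20.481°.
a = sin²(Δφ/2) + cos φ₁ · cos φ₂ · sin²(Δλ/2) = 0.732594.
c = 2·atan2(√a, √(1−a)) = 2.05464 rad → d = 6371·c ≈ 13090.13 km.

13090 km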